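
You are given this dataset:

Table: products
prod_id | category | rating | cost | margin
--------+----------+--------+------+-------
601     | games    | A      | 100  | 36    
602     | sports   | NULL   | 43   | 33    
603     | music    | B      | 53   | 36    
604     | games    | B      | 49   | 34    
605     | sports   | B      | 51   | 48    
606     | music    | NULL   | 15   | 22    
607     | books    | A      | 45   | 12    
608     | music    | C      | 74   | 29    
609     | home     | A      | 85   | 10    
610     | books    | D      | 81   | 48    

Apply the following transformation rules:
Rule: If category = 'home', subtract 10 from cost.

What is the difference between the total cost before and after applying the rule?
10

Step 1: Original sum of cost = 596
Step 2: 1 records have category = 'home'
Step 3: Each affected record changes by -10
Step 4: Total change = 1 × -10 = -10
Step 5: New sum = 596 + -10 = 586
Step 6: Difference = |586 - 596| = 10
        (Sum decreased by 10)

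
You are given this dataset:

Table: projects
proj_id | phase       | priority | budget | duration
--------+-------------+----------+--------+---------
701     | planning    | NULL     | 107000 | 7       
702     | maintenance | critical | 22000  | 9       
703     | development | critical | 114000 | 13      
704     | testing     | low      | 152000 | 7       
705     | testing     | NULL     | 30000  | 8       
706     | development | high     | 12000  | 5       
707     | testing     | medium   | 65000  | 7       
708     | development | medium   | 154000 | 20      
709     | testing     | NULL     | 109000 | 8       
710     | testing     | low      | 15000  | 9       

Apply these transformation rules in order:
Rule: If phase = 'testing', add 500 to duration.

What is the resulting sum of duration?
2593

Step 1: Count records where phase = 'testing': 5
Step 2: Total bonus added: 5 × 500 = 2500
Step 3: Original sum of duration: 93
Step 4: Final sum = 93 + 2500 = 2593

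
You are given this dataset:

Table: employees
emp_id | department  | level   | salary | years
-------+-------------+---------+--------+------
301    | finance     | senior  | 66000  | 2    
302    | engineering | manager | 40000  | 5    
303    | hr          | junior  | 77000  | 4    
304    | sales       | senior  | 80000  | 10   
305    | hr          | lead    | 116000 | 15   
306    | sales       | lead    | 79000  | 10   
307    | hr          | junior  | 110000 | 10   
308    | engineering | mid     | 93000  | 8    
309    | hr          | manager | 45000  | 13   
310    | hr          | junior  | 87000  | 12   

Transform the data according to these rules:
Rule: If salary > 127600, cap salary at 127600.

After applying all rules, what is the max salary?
116000

Step 1: Original maximum salary = 116000
Step 2: Check cap of 127600 against maximum
Step 3: No records exceed the cap (max 116000 <= cap 127600), so no capping applies
Step 4: Maximum after transformation = 116000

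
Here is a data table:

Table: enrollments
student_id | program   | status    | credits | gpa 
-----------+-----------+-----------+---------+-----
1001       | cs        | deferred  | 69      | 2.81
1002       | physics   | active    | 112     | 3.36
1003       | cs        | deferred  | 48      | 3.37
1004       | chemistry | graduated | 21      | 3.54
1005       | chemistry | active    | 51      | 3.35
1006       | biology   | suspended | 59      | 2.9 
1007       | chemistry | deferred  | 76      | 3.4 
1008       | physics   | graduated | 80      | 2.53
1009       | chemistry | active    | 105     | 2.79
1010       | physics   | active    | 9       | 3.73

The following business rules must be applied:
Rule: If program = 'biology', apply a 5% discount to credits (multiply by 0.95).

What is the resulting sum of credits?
627.05

Step 1: Records with program = 'biology' have total credits = 59
Step 2: Apply multiplier: 59 × 0.95 = 56.05
Step 3: Other records total: 571
Step 4: Final sum = 56.05 + 571 = 627.05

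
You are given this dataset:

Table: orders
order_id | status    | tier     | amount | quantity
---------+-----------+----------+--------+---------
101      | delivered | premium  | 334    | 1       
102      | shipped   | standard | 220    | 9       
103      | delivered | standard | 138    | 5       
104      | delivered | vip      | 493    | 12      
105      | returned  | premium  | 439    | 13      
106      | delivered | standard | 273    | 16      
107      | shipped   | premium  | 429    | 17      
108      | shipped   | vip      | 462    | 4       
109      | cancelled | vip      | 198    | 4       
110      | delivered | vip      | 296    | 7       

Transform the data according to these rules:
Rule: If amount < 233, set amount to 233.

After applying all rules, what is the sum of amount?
3425

Step 1: 3 records have amount < 233
Step 2: These records originally summed to 556
Step 3: After setting to minimum: 3 × 233 = 699
Step 4: Unaffected records sum: 2726
Step 5: Final sum = 699 + 2726 = 3425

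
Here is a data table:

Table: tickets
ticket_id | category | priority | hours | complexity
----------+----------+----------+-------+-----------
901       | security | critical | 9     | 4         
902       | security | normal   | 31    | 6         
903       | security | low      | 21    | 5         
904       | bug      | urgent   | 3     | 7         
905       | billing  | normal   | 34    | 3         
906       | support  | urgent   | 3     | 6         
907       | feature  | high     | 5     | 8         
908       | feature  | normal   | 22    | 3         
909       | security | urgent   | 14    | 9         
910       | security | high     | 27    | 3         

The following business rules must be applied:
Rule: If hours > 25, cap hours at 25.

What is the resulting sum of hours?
152

Step 1: 3 records have hours > 25
Step 2: These records originally summed to 92
Step 3: After capping: 3 × 25 = 75
Step 4: Unaffected records sum: 77
Step 5: Final sum = 75 + 77 = 152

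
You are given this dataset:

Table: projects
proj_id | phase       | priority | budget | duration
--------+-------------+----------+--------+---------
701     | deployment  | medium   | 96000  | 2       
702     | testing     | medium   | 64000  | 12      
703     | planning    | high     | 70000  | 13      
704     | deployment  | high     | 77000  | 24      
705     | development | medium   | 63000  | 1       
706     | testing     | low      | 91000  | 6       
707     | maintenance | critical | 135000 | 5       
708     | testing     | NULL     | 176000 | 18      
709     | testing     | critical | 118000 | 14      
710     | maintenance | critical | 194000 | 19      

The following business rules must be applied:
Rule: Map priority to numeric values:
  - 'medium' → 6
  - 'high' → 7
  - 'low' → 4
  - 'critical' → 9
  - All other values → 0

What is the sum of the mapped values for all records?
63

Step 1: Apply mapping to each record
Step 2: Count by status:
  'medium': 3 records × 6 = 18
  'high': 2 records × 7 = 14
  'low': 1 records × 4 = 4
  'critical': 3 records × 9 = 27
Step 3: Sum all mapped values = 63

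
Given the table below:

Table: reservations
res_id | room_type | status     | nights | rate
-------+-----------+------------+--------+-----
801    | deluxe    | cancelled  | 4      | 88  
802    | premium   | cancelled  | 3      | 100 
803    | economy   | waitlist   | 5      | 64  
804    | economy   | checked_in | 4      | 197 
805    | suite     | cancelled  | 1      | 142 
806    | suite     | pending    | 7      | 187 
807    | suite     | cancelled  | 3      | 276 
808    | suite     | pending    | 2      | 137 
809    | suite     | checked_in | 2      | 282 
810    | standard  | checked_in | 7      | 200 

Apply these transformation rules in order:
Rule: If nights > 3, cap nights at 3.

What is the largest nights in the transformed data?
3

Step 1: Original maximum nights = 7
Step 2: Apply cap at 3
Step 3: 5 records had nights > 3 and were capped
Step 4: Maximum after transformation = 3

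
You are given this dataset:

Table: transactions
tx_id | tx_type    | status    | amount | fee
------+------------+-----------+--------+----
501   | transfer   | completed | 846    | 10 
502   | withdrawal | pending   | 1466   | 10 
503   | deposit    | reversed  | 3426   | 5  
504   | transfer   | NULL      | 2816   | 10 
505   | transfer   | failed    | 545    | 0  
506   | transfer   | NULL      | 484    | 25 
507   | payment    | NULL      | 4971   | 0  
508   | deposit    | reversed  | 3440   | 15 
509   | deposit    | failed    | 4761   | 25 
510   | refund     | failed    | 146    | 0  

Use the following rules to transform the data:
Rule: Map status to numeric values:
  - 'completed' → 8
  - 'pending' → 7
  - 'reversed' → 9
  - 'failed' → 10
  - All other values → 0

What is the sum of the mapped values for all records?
63

Step 1: Apply mapping to each record
Step 2: Count by status:
  'completed': 1 records × 8 = 8
  'pending': 1 records × 7 = 7
  'reversed': 2 records × 9 = 18
  'failed': 3 records × 10 = 30
Step 3: Sum all mapped values = 63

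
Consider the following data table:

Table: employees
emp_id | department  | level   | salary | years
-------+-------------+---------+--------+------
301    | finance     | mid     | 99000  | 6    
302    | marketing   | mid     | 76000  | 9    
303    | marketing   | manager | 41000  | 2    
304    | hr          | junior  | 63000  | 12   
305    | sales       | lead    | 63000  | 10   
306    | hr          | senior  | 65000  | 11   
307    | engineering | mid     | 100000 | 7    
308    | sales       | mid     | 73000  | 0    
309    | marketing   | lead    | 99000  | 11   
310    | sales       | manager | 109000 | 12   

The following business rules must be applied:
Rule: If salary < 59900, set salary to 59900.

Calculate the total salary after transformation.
806900

Step 1: 1 records have salary < 59900
Step 2: These records originally summed to 41000
Step 3: After setting to minimum: 1 × 59900 = 59900
Step 4: Unaffected records sum: 747000
Step 5: Final sum = 59900 + 747000 = 806900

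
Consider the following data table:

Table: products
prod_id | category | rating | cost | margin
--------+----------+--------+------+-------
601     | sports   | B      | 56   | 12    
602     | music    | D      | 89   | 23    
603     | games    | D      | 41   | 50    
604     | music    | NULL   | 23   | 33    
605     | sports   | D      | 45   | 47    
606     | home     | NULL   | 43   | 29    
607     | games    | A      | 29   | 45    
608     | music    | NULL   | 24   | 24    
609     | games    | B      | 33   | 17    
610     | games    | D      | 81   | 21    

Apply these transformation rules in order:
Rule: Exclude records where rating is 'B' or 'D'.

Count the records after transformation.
4

Step 1: Count records to exclude
  - 2 (B) + 4 (D) = 6 records
Step 2: Total records: 10
Step 3: Remaining = 10 - 6 = 4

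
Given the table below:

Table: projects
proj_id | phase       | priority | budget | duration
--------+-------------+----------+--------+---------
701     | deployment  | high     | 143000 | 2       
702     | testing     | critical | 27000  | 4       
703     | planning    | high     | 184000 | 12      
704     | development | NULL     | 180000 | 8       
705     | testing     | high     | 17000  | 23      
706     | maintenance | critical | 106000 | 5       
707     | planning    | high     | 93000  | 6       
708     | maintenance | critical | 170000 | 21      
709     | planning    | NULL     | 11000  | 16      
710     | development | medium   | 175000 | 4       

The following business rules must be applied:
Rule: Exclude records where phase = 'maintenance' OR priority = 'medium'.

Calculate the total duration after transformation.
71

Step 1: Find records where phase = 'maintenance' OR priority = 'medium'
Step 2: 3 records match, summing to 30
Step 3: Original sum: 101
Step 4: Remaining sum = 101 - 30 = 71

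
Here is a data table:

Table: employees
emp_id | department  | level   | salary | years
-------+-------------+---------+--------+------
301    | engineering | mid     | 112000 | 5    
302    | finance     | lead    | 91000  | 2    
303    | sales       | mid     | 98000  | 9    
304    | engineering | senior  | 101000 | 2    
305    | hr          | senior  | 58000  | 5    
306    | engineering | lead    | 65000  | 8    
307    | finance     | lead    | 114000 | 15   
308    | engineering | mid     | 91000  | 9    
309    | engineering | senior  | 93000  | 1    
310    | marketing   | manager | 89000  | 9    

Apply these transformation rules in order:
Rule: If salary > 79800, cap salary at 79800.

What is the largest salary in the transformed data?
79800

Step 1: Original maximum salary = 114000
Step 2: Apply cap at 79800
Step 3: 8 records had salary > 79800 and were capped
Step 4: Maximum after transformation = 79800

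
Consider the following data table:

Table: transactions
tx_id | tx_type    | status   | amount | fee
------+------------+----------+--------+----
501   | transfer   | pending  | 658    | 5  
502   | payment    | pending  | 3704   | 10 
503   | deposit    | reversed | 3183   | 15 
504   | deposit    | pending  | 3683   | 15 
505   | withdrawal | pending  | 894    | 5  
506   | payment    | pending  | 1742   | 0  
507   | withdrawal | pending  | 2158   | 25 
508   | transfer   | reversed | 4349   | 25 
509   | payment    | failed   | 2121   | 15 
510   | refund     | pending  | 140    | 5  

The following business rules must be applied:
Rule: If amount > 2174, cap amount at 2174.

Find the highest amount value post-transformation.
2174

Step 1: Original maximum amount = 4349
Step 2: Apply cap at 2174
Step 3: 4 records had amount > 2174 and were capped
Step 4: Maximum after transformation = 2174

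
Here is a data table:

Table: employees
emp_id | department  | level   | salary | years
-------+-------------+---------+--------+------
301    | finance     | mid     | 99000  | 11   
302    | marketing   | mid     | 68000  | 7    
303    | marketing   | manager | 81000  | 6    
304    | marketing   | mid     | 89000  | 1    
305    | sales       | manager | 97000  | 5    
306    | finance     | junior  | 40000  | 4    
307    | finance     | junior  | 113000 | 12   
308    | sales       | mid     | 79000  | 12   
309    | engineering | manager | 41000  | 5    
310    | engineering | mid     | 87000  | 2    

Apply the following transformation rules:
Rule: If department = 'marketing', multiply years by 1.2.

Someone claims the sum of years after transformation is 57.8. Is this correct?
No, the correct result is 67.8.

Step 1: Calculate the correct sum after transformation
Step 2: Apply multiplier 1.2 to records where department = 'marketing'
Step 3: Correct result = 67.8
Step 4: Claimed result = 57.8
Step 5: 67.8 ≠ 57.8
Conclusion: The claimed result is incorrect. The correct answer is 67.8.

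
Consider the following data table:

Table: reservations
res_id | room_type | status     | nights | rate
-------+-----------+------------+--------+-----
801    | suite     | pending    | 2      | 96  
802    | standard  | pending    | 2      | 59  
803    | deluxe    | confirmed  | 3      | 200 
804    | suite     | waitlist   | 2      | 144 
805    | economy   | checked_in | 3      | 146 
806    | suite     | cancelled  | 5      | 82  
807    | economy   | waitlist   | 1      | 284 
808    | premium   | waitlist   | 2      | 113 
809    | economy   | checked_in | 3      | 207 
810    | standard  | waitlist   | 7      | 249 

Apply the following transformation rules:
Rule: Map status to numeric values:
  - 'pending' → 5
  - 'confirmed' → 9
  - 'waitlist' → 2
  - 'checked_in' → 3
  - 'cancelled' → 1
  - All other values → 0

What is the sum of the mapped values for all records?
34

Step 1: Apply mapping to each record
Step 2: Count by status:
  'pending': 2 records × 5 = 10
  'confirmed': 1 records × 9 = 9
  'waitlist': 4 records × 2 = 8
  'checked_in': 2 records × 3 = 6
  'cancelled': 1 records × 1 = 1
Step 3: Sum all mapped values = 34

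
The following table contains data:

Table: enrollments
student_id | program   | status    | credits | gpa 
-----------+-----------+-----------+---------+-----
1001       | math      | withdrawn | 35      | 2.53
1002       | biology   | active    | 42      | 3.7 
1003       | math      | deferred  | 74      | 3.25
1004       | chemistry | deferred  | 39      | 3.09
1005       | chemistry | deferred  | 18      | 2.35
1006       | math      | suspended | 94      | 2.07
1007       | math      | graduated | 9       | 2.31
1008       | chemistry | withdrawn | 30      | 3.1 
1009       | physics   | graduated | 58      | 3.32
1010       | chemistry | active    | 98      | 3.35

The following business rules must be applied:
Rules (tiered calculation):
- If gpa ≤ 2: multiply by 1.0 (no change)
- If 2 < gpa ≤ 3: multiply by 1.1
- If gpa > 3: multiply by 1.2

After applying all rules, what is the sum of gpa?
33.96

Step 1: Tier 1 (gpa ≤ 2): 0 records, sum = 0 × 1.0 = 0.0
Step 2: Tier 2 (2 < gpa ≤ 3): 4 records, sum = 9.26 × 1.1 = 10.19
Step 3: Tier 3 (gpa > 3): 6 records, sum = 19.81 × 1.2 = 23.77
Step 4: Final sum = 0.0 + 10.19 + 23.77 = 33.96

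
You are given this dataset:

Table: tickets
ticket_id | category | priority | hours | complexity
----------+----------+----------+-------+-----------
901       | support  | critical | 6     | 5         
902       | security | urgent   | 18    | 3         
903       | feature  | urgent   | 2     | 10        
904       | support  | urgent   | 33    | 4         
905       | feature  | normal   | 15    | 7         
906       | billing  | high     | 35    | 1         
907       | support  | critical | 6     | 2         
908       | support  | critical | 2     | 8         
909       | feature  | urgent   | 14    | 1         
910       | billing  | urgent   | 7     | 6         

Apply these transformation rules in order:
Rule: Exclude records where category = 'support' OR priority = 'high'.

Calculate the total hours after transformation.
56

Step 1: Find records where category = 'support' OR priority = 'high'
Step 2: 5 records match, summing to 82
Step 3: Original sum: 138
Step 4: Remaining sum = 138 - 82 = 56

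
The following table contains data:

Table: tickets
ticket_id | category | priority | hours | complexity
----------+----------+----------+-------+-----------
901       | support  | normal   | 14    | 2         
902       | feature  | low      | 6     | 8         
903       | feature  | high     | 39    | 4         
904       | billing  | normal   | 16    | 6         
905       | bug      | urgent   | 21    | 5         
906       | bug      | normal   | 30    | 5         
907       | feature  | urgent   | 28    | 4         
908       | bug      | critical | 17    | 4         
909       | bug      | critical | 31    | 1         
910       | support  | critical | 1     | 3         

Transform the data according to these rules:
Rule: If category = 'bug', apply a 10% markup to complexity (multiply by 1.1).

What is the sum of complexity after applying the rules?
43.5

Step 1: Records with category = 'bug' have total complexity = 15
Step 2: Apply multiplier: 15 × 1.1 = 16.5
Step 3: Other records total: 27
Step 4: Final sum = 16.5 + 27 = 43.5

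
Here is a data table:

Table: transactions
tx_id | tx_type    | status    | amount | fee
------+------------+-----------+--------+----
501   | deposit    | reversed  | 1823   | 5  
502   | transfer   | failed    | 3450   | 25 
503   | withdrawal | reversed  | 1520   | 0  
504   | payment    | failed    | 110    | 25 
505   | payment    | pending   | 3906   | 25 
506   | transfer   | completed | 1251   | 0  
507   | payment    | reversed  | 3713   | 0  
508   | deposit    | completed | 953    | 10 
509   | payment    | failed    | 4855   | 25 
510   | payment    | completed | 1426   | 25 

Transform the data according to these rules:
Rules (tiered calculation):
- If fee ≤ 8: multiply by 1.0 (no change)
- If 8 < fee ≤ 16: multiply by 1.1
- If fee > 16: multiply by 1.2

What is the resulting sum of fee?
166.0

Step 1: Tier 1 (fee ≤ 8): 4 records, sum = 5 × 1.0 = 5.0
Step 2: Tier 2 (8 < fee ≤ 16): 1 records, sum = 10 × 1.1 = 11.0
Step 3: Tier 3 (fee > 16): 5 records, sum = 125 × 1.2 = 150.0
Step 4: Final sum = 5.0 + 11.0 + 150.0 = 166.0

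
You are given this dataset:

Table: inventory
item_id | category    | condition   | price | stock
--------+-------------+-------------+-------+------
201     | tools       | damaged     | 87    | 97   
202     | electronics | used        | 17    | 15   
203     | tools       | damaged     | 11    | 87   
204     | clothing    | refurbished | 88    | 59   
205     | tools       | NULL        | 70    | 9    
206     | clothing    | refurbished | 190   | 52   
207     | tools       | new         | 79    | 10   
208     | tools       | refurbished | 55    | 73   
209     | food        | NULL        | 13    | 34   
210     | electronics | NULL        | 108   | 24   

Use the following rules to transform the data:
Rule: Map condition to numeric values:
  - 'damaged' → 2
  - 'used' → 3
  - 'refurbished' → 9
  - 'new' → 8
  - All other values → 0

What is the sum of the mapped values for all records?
42

Step 1: Apply mapping to each record
Step 2: Count by status:
  'damaged': 2 records × 2 = 4
  'used': 1 records × 3 = 3
  'refurbished': 3 records × 9 = 27
  'new': 1 records × 8 = 8
Step 3: Sum all mapped values = 42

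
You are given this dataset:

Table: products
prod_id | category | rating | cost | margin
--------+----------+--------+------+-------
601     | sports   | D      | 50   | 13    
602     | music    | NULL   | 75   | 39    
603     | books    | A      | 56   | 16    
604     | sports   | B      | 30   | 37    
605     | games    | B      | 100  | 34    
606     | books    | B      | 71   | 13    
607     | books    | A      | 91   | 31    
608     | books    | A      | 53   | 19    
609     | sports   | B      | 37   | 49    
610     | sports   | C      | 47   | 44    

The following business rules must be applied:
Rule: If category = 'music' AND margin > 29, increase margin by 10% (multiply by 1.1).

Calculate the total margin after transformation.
298.9

Step 1: Find records where category = 'music' AND margin > 29
Step 2: 1 records match, summing to 39
Step 3: After multiplier: 39 × 1.1 = 42.9
Step 4: Unaffected records sum: 256
Step 5: Final sum = 42.9 + 256 = 298.9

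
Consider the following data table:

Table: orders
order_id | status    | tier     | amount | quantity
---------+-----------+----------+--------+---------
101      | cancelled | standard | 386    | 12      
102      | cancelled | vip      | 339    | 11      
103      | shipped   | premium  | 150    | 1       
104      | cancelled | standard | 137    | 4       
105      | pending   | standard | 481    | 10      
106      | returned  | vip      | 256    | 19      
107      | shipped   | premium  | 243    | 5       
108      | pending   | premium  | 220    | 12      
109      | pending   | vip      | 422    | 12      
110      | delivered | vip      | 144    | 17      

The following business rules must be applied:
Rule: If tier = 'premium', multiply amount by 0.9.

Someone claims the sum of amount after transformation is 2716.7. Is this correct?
Yes, the result is correct.

Step 1: Calculate the correct sum after transformation
Step 2: Apply multiplier 0.9 to records where tier = 'premium'
Step 3: Correct result = 2716.7
Step 4: Claimed result = 2716.7
Step 5: 2716.7 = 2716.7 ✓
Conclusion: The claimed result is correct.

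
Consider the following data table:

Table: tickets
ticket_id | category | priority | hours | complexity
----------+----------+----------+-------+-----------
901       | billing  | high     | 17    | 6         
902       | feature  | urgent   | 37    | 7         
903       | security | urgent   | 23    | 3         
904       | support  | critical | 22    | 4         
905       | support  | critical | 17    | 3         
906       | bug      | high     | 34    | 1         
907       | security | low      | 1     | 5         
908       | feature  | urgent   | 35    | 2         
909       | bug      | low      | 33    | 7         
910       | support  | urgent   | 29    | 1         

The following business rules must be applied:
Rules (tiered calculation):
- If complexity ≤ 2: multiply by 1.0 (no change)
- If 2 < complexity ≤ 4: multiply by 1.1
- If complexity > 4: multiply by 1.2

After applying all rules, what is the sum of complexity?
45.0

Step 1: Tier 1 (complexity ≤ 2): 3 records, sum = 4 × 1.0 = 4.0
Step 2: Tier 2 (2 < complexity ≤ 4): 3 records, sum = 10 × 1.1 = 11.0
Step 3: Tier 3 (complexity > 4): 4 records, sum = 25 × 1.2 = 30.0
Step 4: Final sum = 4.0 + 11.0 + 30.0 = 45.0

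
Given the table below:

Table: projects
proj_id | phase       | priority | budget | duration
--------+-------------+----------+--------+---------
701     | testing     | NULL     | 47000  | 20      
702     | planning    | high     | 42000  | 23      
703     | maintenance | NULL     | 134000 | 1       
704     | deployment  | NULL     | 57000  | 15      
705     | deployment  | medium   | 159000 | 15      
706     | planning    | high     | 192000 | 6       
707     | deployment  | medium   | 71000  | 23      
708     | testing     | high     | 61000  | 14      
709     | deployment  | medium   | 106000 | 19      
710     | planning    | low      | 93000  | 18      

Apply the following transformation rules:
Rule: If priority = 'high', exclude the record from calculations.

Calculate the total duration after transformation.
111

Step 1: Identify records where priority = 'high'
Step 2: The excluded records sum to 43
Step 3: Original total duration = 154
Step 4: Remaining total = 154 - 43 = 111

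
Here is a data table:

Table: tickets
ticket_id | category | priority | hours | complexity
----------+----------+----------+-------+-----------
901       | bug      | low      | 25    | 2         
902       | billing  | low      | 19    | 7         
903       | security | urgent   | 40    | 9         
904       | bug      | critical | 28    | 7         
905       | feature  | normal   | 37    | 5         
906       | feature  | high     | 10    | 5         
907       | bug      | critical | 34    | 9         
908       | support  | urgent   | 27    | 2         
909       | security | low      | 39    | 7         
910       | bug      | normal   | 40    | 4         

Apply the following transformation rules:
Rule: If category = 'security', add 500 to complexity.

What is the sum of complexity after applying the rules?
1057

Step 1: Count records where category = 'security': 2
Step 2: Total bonus added: 2 × 500 = 1000
Step 3: Original sum of complexity: 57
Step 4: Final sum = 57 + 1000 = 1057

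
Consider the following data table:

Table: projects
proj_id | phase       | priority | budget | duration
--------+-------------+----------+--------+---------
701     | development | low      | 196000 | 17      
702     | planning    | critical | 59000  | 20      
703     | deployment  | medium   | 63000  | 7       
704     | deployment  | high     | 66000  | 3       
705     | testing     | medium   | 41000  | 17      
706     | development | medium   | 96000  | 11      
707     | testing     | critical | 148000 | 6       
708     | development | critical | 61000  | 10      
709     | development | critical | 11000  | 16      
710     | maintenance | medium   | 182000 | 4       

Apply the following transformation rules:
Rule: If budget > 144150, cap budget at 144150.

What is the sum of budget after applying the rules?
829450

Step 1: 3 records have budget > 144150
Step 2: These records originally summed to 526000
Step 3: After capping: 3 × 144150 = 432450
Step 4: Unaffected records sum: 397000
Step 5: Final sum = 432450 + 397000 = 829450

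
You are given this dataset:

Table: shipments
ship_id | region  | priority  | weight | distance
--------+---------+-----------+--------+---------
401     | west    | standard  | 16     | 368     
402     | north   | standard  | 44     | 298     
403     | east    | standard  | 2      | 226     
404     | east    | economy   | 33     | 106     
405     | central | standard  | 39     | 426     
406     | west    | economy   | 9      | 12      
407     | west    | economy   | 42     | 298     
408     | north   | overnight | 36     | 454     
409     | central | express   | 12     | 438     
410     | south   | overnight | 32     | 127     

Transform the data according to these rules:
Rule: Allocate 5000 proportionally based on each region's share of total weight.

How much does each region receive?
central: 962.26, east: 660.38, north: 1509.43, south: 603.77, west: 1264.15

Step 1: Calculate total weight = 265
Step 2: Calculate each region's proportion:
  central: 51/265 = 19.25% → 962.26
  east: 35/265 = 13.21% → 660.38
  north: 80/265 = 30.19% → 1509.43
  south: 32/265 = 12.08% → 603.77
  west: 67/265 = 25.28% → 1264.15
Step 3: Verify: sum of allocations ≈ 5000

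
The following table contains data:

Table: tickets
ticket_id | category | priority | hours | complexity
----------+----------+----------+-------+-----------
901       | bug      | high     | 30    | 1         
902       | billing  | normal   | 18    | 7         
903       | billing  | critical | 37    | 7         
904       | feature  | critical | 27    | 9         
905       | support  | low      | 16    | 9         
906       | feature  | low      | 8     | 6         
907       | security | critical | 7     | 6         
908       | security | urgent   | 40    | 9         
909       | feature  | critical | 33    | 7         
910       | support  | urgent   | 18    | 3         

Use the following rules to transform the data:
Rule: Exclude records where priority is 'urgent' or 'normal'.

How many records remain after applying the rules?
7

Step 1: Count records to exclude
  - 2 (urgent) + 1 (normal) = 3 records
Step 2: Total records: 10
Step 3: Remaining = 10 - 3 = 7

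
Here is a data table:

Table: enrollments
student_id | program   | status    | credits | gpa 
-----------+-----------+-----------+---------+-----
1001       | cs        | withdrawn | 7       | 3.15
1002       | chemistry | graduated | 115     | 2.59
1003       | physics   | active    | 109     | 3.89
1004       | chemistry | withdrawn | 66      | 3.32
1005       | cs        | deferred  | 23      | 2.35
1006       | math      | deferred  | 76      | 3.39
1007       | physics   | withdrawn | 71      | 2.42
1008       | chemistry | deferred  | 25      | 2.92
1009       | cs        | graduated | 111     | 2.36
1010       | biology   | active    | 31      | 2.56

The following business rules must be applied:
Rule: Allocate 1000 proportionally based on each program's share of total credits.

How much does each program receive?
biology: 48.9, chemistry: 324.92, cs: 222.4, math: 119.87, physics: 283.91

Step 1: Calculate total credits = 634
Step 2: Calculate each program's proportion:
  biology: 31/634 = 4.89% → 48.9
  chemistry: 206/634 = 32.49% → 324.92
  cs: 141/634 = 22.24% → 222.4
  math: 76/634 = 11.99% → 119.87
  physics: 180/634 = 28.39% → 283.91
Step 3: Verify: sum of allocations ≈ 1000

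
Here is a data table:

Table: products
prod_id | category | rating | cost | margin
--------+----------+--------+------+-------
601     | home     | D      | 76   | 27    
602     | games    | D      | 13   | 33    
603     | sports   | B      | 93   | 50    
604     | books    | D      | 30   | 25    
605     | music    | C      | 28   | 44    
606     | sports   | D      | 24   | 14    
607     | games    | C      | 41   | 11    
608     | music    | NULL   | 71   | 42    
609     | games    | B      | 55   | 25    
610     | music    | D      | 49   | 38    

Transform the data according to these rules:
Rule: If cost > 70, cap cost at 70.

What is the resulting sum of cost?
450

Step 1: 3 records have cost > 70
Step 2: These records originally summed to 240
Step 3: After capping: 3 × 70 = 210
Step 4: Unaffected records sum: 240
Step 5: Final sum = 210 + 240 = 450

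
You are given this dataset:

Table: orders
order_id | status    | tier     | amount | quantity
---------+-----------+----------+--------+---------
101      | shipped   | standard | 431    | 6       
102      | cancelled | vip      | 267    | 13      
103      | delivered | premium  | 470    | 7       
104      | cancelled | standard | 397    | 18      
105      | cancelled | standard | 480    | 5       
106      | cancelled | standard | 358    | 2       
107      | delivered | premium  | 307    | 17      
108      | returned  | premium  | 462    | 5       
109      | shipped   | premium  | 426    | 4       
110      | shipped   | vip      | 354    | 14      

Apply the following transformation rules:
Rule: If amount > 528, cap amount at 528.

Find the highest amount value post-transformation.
480

Step 1: Original maximum amount = 480
Step 2: Check cap of 528 against maximum
Step 3: No records exceed the cap (max 480 <= cap 528), so no capping applies
Step 4: Maximum after transformation = 480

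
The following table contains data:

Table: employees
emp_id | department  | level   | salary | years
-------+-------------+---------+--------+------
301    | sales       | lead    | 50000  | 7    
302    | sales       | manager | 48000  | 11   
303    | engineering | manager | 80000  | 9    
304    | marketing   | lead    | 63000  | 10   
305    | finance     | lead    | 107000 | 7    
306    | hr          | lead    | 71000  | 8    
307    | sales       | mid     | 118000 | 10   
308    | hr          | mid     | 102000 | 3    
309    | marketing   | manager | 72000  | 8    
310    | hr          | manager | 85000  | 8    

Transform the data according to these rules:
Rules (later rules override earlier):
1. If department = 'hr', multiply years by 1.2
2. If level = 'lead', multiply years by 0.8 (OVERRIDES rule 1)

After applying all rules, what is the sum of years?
76.8

Step 1: Rule 2 takes priority for records with level = 'lead'
  - 4 records: 32 × 0.8 = 25.6
Step 2: Rule 1 applies to remaining records with department = 'hr'
  - 2 records: 11 × 1.2 = 13.2
Step 3: Other records unchanged: 38
Step 4: Final sum = 25.6 + 13.2 + 38 = 76.8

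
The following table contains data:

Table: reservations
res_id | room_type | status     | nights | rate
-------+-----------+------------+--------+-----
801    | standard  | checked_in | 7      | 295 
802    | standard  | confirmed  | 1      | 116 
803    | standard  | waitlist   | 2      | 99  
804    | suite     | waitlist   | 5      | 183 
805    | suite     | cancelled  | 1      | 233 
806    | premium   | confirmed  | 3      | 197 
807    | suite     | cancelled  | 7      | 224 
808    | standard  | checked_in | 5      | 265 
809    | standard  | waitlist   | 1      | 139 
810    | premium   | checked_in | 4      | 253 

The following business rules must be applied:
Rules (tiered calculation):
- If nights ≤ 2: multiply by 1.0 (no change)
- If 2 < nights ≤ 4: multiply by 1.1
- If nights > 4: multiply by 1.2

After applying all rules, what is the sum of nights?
41.5

Step 1: Tier 1 (nights ≤ 2): 4 records, sum = 5 × 1.0 = 5.0
Step 2: Tier 2 (2 < nights ≤ 4): 2 records, sum = 7 × 1.1 = 7.7
Step 3: Tier 3 (nights > 4): 4 records, sum = 24 × 1.2 = 28.8
Step 4: Final sum = 5.0 + 7.7 + 28.8 = 41.5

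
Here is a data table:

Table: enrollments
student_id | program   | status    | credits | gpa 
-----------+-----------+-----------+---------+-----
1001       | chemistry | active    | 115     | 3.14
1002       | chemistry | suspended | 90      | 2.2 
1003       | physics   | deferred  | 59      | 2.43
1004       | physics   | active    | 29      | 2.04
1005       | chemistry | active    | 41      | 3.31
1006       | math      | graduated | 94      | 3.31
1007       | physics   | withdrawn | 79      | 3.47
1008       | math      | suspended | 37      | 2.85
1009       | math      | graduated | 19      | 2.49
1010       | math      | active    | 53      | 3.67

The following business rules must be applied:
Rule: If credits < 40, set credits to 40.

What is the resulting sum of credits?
651

Step 1: 3 records have credits < 40
Step 2: These records originally summed to 85
Step 3: After setting to minimum: 3 × 40 = 120
Step 4: Unaffected records sum: 531
Step 5: Final sum = 120 + 531 = 651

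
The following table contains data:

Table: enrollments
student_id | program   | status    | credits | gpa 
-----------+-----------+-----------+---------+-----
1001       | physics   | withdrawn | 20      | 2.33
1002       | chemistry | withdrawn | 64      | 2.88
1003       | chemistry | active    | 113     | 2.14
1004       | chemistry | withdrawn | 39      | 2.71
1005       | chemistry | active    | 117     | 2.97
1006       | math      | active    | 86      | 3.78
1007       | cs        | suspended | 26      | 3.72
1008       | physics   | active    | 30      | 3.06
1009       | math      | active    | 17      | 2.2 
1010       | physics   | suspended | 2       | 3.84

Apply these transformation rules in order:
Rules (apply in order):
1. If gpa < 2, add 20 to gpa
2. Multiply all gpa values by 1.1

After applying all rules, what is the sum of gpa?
32.59

Step 1: Apply Rule 1 - Add 20 to records with gpa < 2
  - 0 records affected: 0 + (0 × 20) = 0
  - Unaffected records: 29.63
  - Sum after Rule 1: 29.63
Step 2: Apply Rule 2 - Multiply all by 1.1
  - 29.63 × 1.1 = 32.59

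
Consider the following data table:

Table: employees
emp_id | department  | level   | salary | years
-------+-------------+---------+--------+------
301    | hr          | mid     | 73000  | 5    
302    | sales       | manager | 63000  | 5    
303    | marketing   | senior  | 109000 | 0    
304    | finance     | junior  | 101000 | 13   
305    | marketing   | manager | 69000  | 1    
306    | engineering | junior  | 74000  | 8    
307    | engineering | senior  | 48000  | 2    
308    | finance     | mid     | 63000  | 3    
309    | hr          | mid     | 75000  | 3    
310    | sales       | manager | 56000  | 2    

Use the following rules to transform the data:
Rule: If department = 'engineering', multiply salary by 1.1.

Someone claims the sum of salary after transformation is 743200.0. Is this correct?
Yes, the result is correct.

Step 1: Calculate the correct sum after transformation
Step 2: Apply multiplier 1.1 to records where department = 'engineering'
Step 3: Correct result = 743200.0
Step 4: Claimed result = 743200.0
Step 5: 743200.0 = 743200.0 ✓
Conclusion: The claimed result is correct.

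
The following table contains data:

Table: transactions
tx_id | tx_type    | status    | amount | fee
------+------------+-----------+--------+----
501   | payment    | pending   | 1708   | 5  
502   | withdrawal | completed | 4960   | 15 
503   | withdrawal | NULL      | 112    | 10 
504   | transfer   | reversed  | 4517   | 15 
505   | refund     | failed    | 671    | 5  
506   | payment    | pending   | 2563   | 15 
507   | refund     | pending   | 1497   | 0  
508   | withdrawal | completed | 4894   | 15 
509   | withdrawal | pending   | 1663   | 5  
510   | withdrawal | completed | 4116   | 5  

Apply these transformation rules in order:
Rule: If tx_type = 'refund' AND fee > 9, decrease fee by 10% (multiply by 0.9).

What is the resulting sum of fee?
90

Step 1: Find records where tx_type = 'refund' AND fee > 9
Step 2: 0 records match, summing to 0
Step 3: After multiplier: 0 × 0.9 = 0.0
Step 4: Unaffected records sum: 90
Step 5: Final sum = 0.0 + 90 = 90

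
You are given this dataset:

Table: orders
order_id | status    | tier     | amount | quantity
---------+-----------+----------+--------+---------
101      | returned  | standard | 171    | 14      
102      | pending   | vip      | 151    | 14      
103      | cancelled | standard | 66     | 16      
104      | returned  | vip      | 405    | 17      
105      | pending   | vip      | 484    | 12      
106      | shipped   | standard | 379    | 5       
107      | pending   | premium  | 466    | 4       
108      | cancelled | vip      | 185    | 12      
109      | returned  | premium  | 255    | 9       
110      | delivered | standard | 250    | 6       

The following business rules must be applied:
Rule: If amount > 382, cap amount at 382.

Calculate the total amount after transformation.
2603

Step 1: 3 records have amount > 382
Step 2: These records originally summed to 1355
Step 3: After capping: 3 × 382 = 1146
Step 4: Unaffected records sum: 1457
Step 5: Final sum = 1146 + 1457 = 2603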